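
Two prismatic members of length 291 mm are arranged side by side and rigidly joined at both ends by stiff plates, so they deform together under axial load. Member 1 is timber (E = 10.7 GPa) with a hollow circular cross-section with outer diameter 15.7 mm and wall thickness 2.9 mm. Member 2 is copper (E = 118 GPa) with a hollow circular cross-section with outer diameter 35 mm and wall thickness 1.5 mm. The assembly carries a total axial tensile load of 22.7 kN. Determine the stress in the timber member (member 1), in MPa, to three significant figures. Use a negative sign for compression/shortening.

12.2 MPa

A_1 = 116.6 mm².
A_2 = 157.9 mm².
Equal strain + equilibrium ⇒ each member carries load in proportion to AE: A₁E₁ = 1248000 N, A₂E₂ = 18630000 N, ΣAE = 19880000 N.
σ₁ = P·E₁/ΣAE = 22700·10700/19880000 = 12.22 MPa.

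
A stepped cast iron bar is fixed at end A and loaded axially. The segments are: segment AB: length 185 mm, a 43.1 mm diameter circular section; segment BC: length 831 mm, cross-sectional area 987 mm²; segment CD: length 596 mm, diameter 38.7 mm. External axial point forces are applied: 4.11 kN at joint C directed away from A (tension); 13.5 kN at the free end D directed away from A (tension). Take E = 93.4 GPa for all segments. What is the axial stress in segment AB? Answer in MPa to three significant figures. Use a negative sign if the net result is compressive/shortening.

Internal axial forces (sectioning from the free end, tension +): N_CD = 13.5 kN, N_BC = 17.61 kN, N_AB = 17.61 kN.
A_AB = 1459 mm².
σ_AB = N_AB/A_AB = 17610/1459 = 12.07 MPa.

12.1 MPa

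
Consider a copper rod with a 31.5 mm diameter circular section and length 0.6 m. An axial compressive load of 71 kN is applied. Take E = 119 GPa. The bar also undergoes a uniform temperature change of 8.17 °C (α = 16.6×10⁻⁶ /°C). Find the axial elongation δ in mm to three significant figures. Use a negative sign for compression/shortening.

-0.378 mm

A = 779.3 mm².
δ_mech = NL/(AE) = -71000·600/(779.3·119000) = -0.4594 mm.
δ_thermal = αLΔT = 16.6e-6·600·8.17 = 0.08137 mm.
δ = δ_mech + δ_thermal = -0.378 mm.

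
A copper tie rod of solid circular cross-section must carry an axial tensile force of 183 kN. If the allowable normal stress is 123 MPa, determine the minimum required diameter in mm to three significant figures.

Required area A ≥ P/σ_allow = 183000/123 = 1488 mm².
For a solid circular section, d ≥ √(4A/π) = 43.52 mm.

43.5 mm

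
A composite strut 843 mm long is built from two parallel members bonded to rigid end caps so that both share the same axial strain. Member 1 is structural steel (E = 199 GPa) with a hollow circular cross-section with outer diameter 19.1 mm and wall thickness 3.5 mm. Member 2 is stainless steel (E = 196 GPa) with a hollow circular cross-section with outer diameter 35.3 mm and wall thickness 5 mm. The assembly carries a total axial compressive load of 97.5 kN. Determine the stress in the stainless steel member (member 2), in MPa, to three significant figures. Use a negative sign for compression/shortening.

-150 MPa

A_1 = 171.5 mm².
A_2 = 476 mm².
Equal strain + equilibrium ⇒ each member carries load in proportion to AE: A₁E₁ = 34130000 N, A₂E₂ = 93290000 N, ΣAE = 127400000 N.
σ₂ = P·E₂/ΣAE = -97500·196000/127400000 = -150 MPa.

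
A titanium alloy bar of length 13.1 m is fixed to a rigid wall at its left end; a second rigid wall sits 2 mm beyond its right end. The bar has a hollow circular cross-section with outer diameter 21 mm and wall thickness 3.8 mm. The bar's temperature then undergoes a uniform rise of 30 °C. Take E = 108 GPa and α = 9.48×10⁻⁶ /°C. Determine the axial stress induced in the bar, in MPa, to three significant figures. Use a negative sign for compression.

-14.2 MPa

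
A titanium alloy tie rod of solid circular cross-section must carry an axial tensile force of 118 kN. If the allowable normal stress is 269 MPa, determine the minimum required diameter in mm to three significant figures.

Required area A ≥ P/σ_allow = 118000/269 = 438.7 mm².
For a solid circular section, d ≥ √(4A/π) = 23.63 mm.

23.6 mm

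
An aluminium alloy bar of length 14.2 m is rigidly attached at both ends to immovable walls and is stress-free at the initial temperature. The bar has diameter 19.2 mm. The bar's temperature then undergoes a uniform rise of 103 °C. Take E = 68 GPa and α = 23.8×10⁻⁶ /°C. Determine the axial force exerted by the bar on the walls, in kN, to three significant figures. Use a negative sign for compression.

-48.3 kN

Free thermal expansion αLΔT = 23.8e-6 · 14200 · 103 = 34.81 mm.
The walls impose strain ε = −(34.81)/14200 = -2.4514e-03; σ = Eε = 68000 · -2.4514e-03 = -166.7 MPa.
Wall reaction R = σ·A = -166.7·289.5 = -48260 N = -48.26 kN.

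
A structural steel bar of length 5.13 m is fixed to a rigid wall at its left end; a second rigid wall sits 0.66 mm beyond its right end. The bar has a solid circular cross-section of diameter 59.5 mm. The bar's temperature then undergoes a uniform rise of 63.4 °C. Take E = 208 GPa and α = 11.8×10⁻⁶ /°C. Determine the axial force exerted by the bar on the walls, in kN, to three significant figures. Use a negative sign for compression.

Free thermal expansion αLΔT = 11.8e-6 · 5130 · 63.4 = 3.838 mm.
The walls engage after the gap closes; constrained expansion = 3.838 − 0.66 = 3.178 mm.
The walls impose strain ε = −(3.178)/5130 = -6.1947e-04; σ = Eε = 208000 · -6.1947e-04 = -128.8 MPa.
Wall reaction R = σ·A = -128.8·2781 = -358300 N = -358.3 kN.

-358 kN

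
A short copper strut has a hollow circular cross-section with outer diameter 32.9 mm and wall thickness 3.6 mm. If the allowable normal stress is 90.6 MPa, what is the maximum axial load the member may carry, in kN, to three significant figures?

A = 331.4 mm².
P_max = σ_allow · A = 90.6 · 331.4 = 30020 N = 30.02 kN.

30.0 kN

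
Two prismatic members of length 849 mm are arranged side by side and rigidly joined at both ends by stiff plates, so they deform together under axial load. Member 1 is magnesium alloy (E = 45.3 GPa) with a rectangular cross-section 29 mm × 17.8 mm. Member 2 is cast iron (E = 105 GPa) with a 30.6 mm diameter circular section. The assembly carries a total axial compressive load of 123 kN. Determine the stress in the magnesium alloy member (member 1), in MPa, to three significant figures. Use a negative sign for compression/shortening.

-55.4 MPa

A_1 = 516.2 mm².
A_2 = 735.4 mm².
Equal strain + equilibrium ⇒ each member carries load in proportion to AE: A₁E₁ = 23380000 N, A₂E₂ = 77220000 N, ΣAE = 100600000 N.
σ₁ = P·E₁/ΣAE = -123000·45300/100600000 = -55.39 MPa.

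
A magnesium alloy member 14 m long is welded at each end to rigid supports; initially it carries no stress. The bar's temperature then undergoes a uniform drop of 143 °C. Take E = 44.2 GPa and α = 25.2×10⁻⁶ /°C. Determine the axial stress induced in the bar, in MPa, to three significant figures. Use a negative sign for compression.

Free thermal expansion αLΔT = 25.2e-6 · 14000 · -143 = -50.45 mm.
The walls impose strain ε = −(-50.45)/14000 = 3.6036e-03; σ = Eε = 44200 · 3.6036e-03 = 159.3 MPa.

159 MPa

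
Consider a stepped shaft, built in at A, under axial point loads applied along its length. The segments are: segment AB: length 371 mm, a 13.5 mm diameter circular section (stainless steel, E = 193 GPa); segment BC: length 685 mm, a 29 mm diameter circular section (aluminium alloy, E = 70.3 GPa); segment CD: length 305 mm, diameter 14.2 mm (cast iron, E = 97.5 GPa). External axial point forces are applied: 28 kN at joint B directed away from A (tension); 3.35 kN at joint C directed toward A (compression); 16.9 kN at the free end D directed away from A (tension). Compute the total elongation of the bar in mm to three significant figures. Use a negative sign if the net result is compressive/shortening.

Internal axial forces (sectioning from the free end, tension +): N_CD = 16.9 kN, N_BC = 13.55 kN, N_AB = 41.55 kN.
A_AB = 143.1 mm².
A_BC = 660.5 mm².
A_CD = 158.4 mm².
δ_AB = 41550·371/(143.1·193000) = 0.558 mm
δ_BC = 13550·685/(660.5·70300) = 0.1999 mm
δ_CD = 16900·305/(158.4·97500) = 0.3338 mm
δ = Σδ_i = 1.092 mm.

1.09 mm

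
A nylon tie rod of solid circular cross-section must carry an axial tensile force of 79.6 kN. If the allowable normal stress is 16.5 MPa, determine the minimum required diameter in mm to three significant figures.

Required area A ≥ P/σ_allow = 79600/16.5 = 4824 mm².
For a solid circular section, d ≥ √(4A/π) = 78.37 mm.

78.4 mm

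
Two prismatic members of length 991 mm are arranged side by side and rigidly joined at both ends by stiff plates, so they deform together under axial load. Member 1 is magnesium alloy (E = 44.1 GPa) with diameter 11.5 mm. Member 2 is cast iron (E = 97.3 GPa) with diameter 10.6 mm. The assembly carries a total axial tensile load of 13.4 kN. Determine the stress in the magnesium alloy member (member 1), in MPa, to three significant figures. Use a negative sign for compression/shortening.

44.9 MPa

A_1 = 103.9 mm².
A_2 = 88.25 mm².
Equal strain + equilibrium ⇒ each member carries load in proportion to AE: A₁E₁ = 4581000 N, A₂E₂ = 8586000 N, ΣAE = 13170000 N.
σ₁ = P·E₁/ΣAE = 13400·44100/13170000 = 44.88 MPa.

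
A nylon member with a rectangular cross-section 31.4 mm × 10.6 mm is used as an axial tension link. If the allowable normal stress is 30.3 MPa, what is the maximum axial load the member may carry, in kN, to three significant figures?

A = 332.8 mm².
P_max = σ_allow · A = 30.3 · 332.8 = 10090 N = 10.09 kN.

10.1 kN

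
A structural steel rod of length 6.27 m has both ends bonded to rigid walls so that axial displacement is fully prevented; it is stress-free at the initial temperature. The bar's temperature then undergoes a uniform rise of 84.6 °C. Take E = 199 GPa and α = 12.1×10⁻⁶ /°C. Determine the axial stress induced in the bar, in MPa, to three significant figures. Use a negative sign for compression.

-204 MPa

Free thermal expansion αLΔT = 12.1e-6 · 6270 · 84.6 = 6.418 mm.
The walls impose strain ε = −(6.418)/6270 = -1.0237e-03; σ = Eε = 199000 · -1.0237e-03 = -203.7 MPa.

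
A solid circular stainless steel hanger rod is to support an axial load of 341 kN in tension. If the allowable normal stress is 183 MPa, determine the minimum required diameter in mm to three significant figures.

Required area A ≥ P/σ_allow = 341000/183 = 1863 mm².
For a solid circular section, d ≥ √(4A/π) = 48.71 mm.

48.7 mm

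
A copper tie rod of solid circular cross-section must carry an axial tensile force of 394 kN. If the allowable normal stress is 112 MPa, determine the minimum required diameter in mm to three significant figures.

66.9 mm

Required area A ≥ P/σ_allow = 394000/112 = 3518 mm².
For a solid circular section, d ≥ √(4A/π) = 66.93 mm.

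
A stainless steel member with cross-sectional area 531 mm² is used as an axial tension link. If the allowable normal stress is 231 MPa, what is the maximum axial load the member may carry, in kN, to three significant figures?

P_max = σ_allow · A = 231 · 531 = 122700 N = 122.7 kN.

123 kN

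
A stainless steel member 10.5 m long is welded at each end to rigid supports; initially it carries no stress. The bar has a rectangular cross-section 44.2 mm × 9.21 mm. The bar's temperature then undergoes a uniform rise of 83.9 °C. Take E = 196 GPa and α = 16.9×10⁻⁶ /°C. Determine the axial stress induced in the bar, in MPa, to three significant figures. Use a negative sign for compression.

Free thermal expansion αLΔT = 16.9e-6 · 10500 · 83.9 = 14.89 mm.
The walls impose strain ε = −(14.89)/10500 = -1.4179e-03; σ = Eε = 196000 · -1.4179e-03 = -277.9 MPa.

-278 MPa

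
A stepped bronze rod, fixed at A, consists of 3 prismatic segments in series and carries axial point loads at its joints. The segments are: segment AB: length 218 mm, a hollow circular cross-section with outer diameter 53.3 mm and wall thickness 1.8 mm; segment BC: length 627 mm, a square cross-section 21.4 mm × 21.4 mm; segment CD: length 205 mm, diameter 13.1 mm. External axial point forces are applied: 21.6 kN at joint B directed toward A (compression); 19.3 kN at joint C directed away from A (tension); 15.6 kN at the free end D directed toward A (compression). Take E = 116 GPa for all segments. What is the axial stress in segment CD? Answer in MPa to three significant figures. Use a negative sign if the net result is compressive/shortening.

Internal axial forces (sectioning from the free end, tension +): N_CD = -15.6 kN, N_BC = 3.7 kN, N_AB = -17.9 kN.
A_CD = 134.8 mm².
σ_CD = N_CD/A_CD = -15600/134.8 = -115.7 MPa.

-116 MPa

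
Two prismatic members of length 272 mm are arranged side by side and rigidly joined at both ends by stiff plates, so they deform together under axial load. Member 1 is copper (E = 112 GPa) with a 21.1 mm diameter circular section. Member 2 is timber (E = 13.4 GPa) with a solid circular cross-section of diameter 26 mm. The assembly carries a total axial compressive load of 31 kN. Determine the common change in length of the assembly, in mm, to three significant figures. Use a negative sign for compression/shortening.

-0.182 mm

A_1 = 349.7 mm².
A_2 = 530.9 mm².
Equal strain + equilibrium ⇒ each member carries load in proportion to AE: A₁E₁ = 39160000 N, A₂E₂ = 7114000 N, ΣAE = 46280000 N.
δ = PL/ΣAE = -31000·272/46280000 = -0.1822 mm.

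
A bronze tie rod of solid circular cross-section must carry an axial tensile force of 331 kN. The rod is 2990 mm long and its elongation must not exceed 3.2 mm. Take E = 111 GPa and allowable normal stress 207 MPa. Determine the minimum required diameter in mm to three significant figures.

Required area A ≥ P/σ_allow = 331000/207 = 1599 mm².
For a solid circular section, d ≥ √(4A/π) = 45.12 mm.
Elongation limit: A ≥ PL/(Eδ_allow) = 331000·2990/(111000·3.2) = 2786 mm² ⇒ d ≥ 59.56 mm.
The elongation limit governs.

59.6 mm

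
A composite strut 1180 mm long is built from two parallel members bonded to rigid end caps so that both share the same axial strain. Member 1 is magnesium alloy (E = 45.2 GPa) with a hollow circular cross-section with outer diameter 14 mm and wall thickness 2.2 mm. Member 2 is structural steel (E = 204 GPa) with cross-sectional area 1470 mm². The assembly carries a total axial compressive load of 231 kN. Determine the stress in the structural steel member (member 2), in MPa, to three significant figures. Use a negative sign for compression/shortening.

-155 MPa

A_1 = 81.56 mm².
Equal strain + equilibrium ⇒ each member carries load in proportion to AE: A₁E₁ = 3686000 N, A₂E₂ = 299900000 N, ΣAE = 303600000 N.
σ₂ = P·E₂/ΣAE = -231000·204000/303600000 = -155.2 MPa.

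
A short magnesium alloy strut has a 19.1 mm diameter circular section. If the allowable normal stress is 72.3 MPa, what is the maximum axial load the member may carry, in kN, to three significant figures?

A = 286.5 mm².
P_max = σ_allow · A = 72.3 · 286.5 = 20720 N = 20.72 kN.

20.7 kN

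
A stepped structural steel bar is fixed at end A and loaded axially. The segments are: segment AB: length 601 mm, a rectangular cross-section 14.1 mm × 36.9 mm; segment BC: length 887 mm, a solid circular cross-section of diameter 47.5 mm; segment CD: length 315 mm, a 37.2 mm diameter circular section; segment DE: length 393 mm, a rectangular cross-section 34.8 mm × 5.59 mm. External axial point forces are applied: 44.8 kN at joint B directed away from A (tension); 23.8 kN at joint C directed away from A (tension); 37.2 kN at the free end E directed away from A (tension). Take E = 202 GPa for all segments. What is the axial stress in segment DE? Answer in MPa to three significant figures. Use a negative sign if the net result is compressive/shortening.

Internal axial forces (sectioning from the free end, tension +): N_DE = 37.2 kN, N_CD = 37.2 kN, N_BC = 61 kN, N_AB = 105.8 kN.
A_DE = 194.5 mm².
σ_DE = N_DE/A_DE = 37200/194.5 = 191.2 MPa.

191 MPa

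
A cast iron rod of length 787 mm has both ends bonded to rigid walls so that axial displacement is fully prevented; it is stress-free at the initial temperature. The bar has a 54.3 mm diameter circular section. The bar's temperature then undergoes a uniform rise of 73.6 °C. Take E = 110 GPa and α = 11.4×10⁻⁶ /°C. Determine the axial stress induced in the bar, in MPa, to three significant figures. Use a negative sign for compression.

-92.3 MPa

Free thermal expansion αLΔT = 11.4e-6 · 787 · 73.6 = 0.6603 mm.
The walls impose strain ε = −(0.6603)/787 = -8.3904e-04; σ = Eε = 110000 · -8.3904e-04 = -92.29 MPa.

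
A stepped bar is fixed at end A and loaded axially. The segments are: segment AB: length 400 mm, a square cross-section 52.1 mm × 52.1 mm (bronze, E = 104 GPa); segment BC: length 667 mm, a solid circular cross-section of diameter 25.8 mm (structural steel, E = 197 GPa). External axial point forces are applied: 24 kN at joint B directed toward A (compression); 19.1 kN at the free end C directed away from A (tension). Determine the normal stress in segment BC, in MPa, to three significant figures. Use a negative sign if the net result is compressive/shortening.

Internal axial forces (sectioning from the free end, tension +): N_BC = 19.1 kN, N_AB = -4.9 kN.
A_BC = 522.8 mm².
σ_BC = N_BC/A_BC = 19100/522.8 = 36.53 MPa.

36.5 MPa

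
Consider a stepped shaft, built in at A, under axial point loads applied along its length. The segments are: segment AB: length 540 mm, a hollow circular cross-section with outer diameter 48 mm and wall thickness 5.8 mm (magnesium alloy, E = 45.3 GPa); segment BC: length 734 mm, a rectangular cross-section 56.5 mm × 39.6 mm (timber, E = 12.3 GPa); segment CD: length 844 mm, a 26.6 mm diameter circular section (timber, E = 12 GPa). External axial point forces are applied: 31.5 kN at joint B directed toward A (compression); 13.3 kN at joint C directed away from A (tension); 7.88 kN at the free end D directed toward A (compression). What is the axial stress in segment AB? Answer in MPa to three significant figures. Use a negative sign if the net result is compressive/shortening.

Internal axial forces (sectioning from the free end, tension +): N_CD = -7.88 kN, N_BC = 5.42 kN, N_AB = -26.08 kN.
A_AB = 768.9 mm².
σ_AB = N_AB/A_AB = -26080/768.9 = -33.92 MPa.

-33.9 MPa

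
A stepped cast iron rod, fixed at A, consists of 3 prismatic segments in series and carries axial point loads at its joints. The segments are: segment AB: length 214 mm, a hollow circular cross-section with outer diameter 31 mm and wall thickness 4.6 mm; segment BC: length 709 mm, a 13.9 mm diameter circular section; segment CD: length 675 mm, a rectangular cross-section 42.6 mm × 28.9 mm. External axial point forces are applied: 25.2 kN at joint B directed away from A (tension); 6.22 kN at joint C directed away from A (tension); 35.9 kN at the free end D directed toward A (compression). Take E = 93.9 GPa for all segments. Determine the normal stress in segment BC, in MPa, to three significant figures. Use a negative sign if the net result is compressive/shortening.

Internal axial forces (sectioning from the free end, tension +): N_CD = -35.9 kN, N_BC = -29.68 kN, N_AB = -4.48 kN.
A_BC = 151.7 mm².
σ_BC = N_BC/A_BC = -29680/151.7 = -195.6 MPa.

-196 MPa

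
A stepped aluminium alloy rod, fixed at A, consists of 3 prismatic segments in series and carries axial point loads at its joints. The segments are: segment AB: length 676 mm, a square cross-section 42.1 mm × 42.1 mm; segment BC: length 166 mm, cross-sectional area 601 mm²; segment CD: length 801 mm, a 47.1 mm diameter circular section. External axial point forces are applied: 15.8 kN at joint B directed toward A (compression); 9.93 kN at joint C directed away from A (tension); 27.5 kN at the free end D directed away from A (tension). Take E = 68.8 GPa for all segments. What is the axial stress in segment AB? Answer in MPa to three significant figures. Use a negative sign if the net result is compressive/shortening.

12.2 MPa

Internal axial forces (sectioning from the free end, tension +): N_CD = 27.5 kN, N_BC = 37.43 kN, N_AB = 21.63 kN.
A_AB = 1772 mm².
σ_AB = N_AB/A_AB = 21630/1772 = 12.2 MPa.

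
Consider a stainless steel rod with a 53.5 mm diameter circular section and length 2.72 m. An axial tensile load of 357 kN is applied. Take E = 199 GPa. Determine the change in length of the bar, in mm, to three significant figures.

2.17 mm

A = 2248 mm².
δ_mech = NL/(AE) = 357000·2720/(2248·199000) = 2.171 mm.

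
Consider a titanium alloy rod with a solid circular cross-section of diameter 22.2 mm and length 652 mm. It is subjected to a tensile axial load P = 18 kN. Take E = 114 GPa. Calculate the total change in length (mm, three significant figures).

A = 387.1 mm².
δ_mech = NL/(AE) = 18000·652/(387.1·114000) = 0.266 mm.

0.266 mm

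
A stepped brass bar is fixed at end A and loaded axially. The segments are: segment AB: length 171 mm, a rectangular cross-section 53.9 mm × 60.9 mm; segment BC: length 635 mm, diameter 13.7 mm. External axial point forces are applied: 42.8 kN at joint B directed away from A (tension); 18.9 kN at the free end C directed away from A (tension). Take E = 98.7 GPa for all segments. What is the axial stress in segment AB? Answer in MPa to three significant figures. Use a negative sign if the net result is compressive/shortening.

Internal axial forces (sectioning from the free end, tension +): N_BC = 18.9 kN, N_AB = 61.7 kN.
A_AB = 3283 mm².
σ_AB = N_AB/A_AB = 61700/3283 = 18.8 MPa.

18.8 MPa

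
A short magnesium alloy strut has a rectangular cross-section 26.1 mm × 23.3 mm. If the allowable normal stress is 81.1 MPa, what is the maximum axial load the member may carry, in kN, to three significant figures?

A = 608.1 mm².
P_max = σ_allow · A = 81.1 · 608.1 = 49320 N = 49.32 kN.

49.3 kN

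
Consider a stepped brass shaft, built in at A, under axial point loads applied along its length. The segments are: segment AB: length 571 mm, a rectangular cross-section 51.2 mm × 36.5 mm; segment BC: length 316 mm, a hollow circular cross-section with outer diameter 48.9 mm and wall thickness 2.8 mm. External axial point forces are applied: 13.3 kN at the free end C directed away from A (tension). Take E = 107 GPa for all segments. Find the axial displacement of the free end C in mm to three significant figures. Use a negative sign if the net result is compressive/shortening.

Internal axial forces (sectioning from the free end, tension +): N_BC = 13.3 kN, N_AB = 13.3 kN.
A_AB = 1869 mm².
A_BC = 405.5 mm².
δ_AB = 13300·571/(1869·107000) = 0.03798 mm
δ_BC = 13300·316/(405.5·107000) = 0.09686 mm
δ = Σδ_i = 0.1348 mm.

0.135 mm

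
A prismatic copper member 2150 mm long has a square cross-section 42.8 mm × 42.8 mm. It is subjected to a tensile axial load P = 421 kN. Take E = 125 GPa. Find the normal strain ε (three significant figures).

A = 1832 mm².
σ = N/A = 229.8 MPa; ε = σ/E = 229.8/125000 = 1.839e-03.

0.00184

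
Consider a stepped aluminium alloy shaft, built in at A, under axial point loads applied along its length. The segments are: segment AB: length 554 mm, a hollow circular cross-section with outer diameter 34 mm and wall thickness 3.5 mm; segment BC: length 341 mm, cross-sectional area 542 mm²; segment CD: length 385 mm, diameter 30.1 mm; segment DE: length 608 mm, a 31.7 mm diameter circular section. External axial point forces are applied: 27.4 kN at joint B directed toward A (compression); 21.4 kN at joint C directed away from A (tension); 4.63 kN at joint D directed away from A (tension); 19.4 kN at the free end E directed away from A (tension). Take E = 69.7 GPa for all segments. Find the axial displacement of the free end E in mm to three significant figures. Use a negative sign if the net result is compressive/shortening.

1.24 mm

Internal axial forces (sectioning from the free end, tension +): N_DE = 19.4 kN, N_CD = 24.03 kN, N_BC = 45.43 kN, N_AB = 18.03 kN.
A_AB = 335.4 mm².
A_CD = 711.6 mm².
A_DE = 789.2 mm².
δ_AB = 18030·554/(335.4·69700) = 0.4273 mm
δ_BC = 45430·341/(542·69700) = 0.4101 mm
δ_CD = 24030·385/(711.6·69700) = 0.1865 mm
δ_DE = 19400·608/(789.2·69700) = 0.2144 mm
δ = Σδ_i = 1.238 mm.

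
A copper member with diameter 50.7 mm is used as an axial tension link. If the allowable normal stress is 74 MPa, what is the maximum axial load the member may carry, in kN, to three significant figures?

A = 2019 mm².
P_max = σ_allow · A = 74 · 2019 = 149400 N = 149.4 kN.

149 kN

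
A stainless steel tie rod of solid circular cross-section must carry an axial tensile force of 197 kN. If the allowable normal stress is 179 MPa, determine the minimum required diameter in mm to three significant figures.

37.4 mm

Required area A ≥ P/σ_allow = 197000/179 = 1101 mm².
For a solid circular section, d ≥ √(4A/π) = 37.43 mm.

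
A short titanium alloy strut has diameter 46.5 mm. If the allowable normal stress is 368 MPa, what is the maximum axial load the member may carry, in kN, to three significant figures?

625 kN

A = 1698 mm².
P_max = σ_allow · A = 368 · 1698 = 624900 N = 624.9 kN.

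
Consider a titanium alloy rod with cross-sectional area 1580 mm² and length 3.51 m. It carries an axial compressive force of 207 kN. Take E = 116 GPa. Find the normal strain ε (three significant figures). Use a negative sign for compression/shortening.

σ = N/A = -131 MPa; ε = σ/E = -131/116000 = -1.129e-03.

-0.00113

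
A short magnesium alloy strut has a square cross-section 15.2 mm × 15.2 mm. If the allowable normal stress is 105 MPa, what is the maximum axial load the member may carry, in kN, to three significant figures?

A = 231 mm².
P_max = σ_allow · A = 105 · 231 = 24260 N = 24.26 kN.

24.3 kN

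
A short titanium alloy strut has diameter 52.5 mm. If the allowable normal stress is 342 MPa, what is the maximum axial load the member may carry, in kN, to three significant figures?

740 kN

A = 2165 mm².
P_max = σ_allow · A = 342 · 2165 = 740300 N = 740.3 kN.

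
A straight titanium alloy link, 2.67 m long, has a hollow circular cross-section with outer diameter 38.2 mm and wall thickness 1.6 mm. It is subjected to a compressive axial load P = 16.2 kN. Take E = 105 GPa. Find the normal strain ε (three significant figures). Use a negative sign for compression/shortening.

-8.39e-04

A = 184 mm².
σ = N/A = -88.06 MPa; ε = σ/E = -88.06/105000 = -8.386e-04.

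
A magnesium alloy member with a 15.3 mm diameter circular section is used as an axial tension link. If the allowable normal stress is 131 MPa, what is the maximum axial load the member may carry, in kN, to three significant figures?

24.1 kN

A = 183.9 mm².
P_max = σ_allow · A = 131 · 183.9 = 24080 N = 24.08 kN.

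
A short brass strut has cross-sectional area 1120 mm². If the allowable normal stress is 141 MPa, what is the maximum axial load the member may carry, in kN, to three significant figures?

158 kN

P_max = σ_allow · A = 141 · 1120 = 157900 N = 157.9 kN.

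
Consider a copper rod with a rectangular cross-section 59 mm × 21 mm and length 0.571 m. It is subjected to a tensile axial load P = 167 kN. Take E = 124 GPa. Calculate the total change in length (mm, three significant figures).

0.621 mm

A = 1239 mm².
δ_mech = NL/(AE) = 167000·571/(1239·124000) = 0.6207 mm.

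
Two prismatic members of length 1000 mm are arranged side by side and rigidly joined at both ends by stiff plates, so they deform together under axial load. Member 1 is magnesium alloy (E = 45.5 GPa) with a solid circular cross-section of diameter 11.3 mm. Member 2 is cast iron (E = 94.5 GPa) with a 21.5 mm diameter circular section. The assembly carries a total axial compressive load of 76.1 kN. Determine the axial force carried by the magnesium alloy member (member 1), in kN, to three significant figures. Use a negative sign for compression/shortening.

-8.93 kN

A_1 = 100.3 mm².
A_2 = 363.1 mm².
Equal strain + equilibrium ⇒ each member carries load in proportion to AE: A₁E₁ = 4563000 N, A₂E₂ = 34310000 N, ΣAE = 38870000 N.
F₁ = P·A₁E₁/ΣAE = -76100·4563000/38870000 = -8933 N.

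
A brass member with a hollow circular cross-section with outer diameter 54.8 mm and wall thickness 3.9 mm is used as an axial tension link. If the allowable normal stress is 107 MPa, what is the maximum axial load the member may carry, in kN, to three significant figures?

66.7 kN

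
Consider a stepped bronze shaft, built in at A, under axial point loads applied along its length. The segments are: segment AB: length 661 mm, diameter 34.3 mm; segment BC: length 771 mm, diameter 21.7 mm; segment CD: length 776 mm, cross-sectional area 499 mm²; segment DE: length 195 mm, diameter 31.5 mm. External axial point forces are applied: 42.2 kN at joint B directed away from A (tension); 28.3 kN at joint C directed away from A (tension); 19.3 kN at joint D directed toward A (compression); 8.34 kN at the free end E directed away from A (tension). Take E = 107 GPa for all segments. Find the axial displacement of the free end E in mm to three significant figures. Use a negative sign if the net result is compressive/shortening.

0.596 mm

Internal axial forces (sectioning from the free end, tension +): N_DE = 8.34 kN, N_CD = -10.96 kN, N_BC = 17.34 kN, N_AB = 59.54 kN.
A_AB = 924 mm².
A_BC = 369.8 mm².
A_DE = 779.3 mm².
δ_AB = 59540·661/(924·107000) = 0.3981 mm
δ_BC = 17340·771/(369.8·107000) = 0.3378 mm
δ_CD = -10960·776/(499·107000) = -0.1593 mm
δ_DE = 8340·195/(779.3·107000) = 0.0195 mm
δ = Σδ_i = 0.5961 mm.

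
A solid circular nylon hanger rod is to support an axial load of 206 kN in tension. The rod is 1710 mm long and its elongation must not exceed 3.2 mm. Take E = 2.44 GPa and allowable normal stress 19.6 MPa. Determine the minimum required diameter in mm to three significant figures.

240 mm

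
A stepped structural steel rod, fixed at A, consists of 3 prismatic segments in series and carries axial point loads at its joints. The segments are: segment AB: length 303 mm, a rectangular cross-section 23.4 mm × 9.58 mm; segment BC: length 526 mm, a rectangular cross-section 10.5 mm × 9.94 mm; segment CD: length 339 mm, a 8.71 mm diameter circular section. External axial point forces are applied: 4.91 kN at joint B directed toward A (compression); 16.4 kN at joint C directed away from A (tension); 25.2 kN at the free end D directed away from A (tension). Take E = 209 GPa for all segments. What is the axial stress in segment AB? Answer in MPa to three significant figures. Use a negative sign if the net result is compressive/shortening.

Internal axial forces (sectioning from the free end, tension +): N_CD = 25.2 kN, N_BC = 41.6 kN, N_AB = 36.69 kN.
A_AB = 224.2 mm².
σ_AB = N_AB/A_AB = 36690/224.2 = 163.7 MPa.

164 MPa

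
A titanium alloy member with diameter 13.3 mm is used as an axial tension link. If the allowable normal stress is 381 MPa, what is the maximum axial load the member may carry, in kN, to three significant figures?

52.9 kN

A = 138.9 mm².
P_max = σ_allow · A = 381 · 138.9 = 52930 N = 52.93 kN.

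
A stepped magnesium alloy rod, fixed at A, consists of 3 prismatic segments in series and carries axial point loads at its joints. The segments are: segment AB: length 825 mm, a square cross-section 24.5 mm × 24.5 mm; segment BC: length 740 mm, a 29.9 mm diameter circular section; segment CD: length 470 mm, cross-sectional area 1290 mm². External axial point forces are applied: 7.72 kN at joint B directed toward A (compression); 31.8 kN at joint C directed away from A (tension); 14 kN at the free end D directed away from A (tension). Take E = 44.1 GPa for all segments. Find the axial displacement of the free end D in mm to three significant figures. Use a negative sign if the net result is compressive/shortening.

Internal axial forces (sectioning from the free end, tension +): N_CD = 14 kN, N_BC = 45.8 kN, N_AB = 38.08 kN.
A_AB = 600.2 mm².
A_BC = 702.2 mm².
δ_AB = 38080·825/(600.2·44100) = 1.187 mm
δ_BC = 45800·740/(702.2·44100) = 1.095 mm
δ_CD = 14000·470/(1290·44100) = 0.1157 mm
δ = Σδ_i = 2.397 mm.

2.40 mm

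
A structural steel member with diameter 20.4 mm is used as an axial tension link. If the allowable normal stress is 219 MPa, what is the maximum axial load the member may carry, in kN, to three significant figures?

71.6 kN

A = 326.9 mm².
P_max = σ_allow · A = 219 · 326.9 = 71580 N = 71.58 kN.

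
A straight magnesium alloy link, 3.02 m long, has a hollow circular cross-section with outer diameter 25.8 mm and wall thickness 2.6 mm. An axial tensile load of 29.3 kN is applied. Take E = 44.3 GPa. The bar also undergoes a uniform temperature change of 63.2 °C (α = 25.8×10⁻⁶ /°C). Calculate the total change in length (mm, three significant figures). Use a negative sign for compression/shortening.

15.5 mm

A = 189.5 mm².
δ_mech = NL/(AE) = 29300·3020/(189.5·44300) = 10.54 mm.
δ_thermal = αLΔT = 25.8e-6·3020·63.2 = 4.924 mm.
δ = δ_mech + δ_thermal = 15.46 mm.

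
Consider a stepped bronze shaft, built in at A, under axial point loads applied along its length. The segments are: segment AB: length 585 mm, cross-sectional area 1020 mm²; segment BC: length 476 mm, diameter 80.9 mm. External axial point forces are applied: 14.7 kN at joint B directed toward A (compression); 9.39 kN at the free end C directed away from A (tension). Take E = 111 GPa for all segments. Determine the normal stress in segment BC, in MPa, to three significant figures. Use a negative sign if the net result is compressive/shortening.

1.83 MPa

Internal axial forces (sectioning from the free end, tension +): N_BC = 9.39 kN, N_AB = -5.31 kN.
A_BC = 5140 mm².
σ_BC = N_BC/A_BC = 9390/5140 = 1.827 MPa.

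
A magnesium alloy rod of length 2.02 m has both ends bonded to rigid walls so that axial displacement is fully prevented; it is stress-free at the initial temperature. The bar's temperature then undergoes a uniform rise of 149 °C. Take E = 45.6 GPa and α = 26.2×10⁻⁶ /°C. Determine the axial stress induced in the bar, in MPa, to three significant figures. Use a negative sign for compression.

-178 MPa

Free thermal expansion αLΔT = 26.2e-6 · 2020 · 149 = 7.886 mm.
The walls impose strain ε = −(7.886)/2020 = -3.9038e-03; σ = Eε = 45600 · -3.9038e-03 = -178 MPa.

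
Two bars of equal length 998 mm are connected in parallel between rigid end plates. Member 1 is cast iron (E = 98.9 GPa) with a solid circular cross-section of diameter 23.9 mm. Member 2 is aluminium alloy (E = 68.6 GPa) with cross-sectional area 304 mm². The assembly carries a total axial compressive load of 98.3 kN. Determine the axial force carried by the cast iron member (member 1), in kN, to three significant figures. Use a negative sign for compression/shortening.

-66.9 kN

A_1 = 448.6 mm².
Equal strain + equilibrium ⇒ each member carries load in proportion to AE: A₁E₁ = 44370000 N, A₂E₂ = 20850000 N, ΣAE = 65220000 N.
F₁ = P·A₁E₁/ΣAE = -98300·44370000/65220000 = -66870 N.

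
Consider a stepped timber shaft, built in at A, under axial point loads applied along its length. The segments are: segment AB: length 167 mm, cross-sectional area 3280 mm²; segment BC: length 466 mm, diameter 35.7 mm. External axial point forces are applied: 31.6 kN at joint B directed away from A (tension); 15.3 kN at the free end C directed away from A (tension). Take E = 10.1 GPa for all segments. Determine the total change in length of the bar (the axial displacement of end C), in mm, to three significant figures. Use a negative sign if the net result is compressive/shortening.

Internal axial forces (sectioning from the free end, tension +): N_BC = 15.3 kN, N_AB = 46.9 kN.
A_BC = 1001 mm².
δ_AB = 46900·167/(3280·10100) = 0.2364 mm
δ_BC = 15300·466/(1001·10100) = 0.7052 mm
δ = Σδ_i = 0.9417 mm.

0.942 mm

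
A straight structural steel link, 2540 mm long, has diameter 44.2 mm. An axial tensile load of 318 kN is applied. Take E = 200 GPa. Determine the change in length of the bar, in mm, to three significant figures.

2.63 mm

A = 1534 mm².
δ_mech = NL/(AE) = 318000·2540/(1534·200000) = 2.632 mm.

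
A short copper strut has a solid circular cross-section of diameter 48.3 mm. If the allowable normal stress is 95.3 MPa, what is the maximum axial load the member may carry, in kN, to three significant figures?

175 kN

A = 1832 mm².
P_max = σ_allow · A = 95.3 · 1832 = 174600 N = 174.6 kN.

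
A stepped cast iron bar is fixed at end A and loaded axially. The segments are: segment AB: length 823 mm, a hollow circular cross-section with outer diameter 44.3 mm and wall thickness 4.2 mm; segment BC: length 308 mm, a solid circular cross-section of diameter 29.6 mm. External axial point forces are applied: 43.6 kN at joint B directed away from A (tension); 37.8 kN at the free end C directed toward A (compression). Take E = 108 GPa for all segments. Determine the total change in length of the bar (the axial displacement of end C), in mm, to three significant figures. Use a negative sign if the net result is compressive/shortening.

Internal axial forces (sectioning from the free end, tension +): N_BC = -37.8 kN, N_AB = 5.8 kN.
A_AB = 529.1 mm².
A_BC = 688.1 mm².
δ_AB = 5800·823/(529.1·108000) = 0.08353 mm
δ_BC = -37800·308/(688.1·108000) = -0.1567 mm
δ = Σδ_i = -0.07312 mm.

-0.0731 mm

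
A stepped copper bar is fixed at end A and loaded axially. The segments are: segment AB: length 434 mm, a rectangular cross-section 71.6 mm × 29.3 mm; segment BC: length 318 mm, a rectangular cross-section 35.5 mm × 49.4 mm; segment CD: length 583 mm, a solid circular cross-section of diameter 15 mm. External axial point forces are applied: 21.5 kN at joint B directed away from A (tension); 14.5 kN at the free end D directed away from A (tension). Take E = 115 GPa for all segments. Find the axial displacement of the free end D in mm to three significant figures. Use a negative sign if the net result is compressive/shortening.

Internal axial forces (sectioning from the free end, tension +): N_CD = 14.5 kN, N_BC = 14.5 kN, N_AB = 36 kN.
A_AB = 2098 mm².
A_BC = 1754 mm².
A_CD = 176.7 mm².
δ_AB = 36000·434/(2098·115000) = 0.06476 mm
δ_BC = 14500·318/(1754·115000) = 0.02286 mm
δ_CD = 14500·583/(176.7·115000) = 0.416 mm
δ = Σδ_i = 0.5036 mm.

0.504 mm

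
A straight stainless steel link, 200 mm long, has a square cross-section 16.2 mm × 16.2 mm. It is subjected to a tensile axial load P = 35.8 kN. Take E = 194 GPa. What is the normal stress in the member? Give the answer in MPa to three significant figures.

A = 262.4 mm².
σ = N/A = 35800/262.4 = 136.4 MPa.

136 MPa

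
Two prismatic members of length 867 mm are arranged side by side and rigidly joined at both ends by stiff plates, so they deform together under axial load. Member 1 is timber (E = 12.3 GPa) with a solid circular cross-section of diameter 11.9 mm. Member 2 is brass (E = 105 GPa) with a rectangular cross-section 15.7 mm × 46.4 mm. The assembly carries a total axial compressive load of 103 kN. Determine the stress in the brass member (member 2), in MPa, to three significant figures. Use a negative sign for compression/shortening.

A_1 = 111.2 mm².
A_2 = 728.5 mm².
Equal strain + equilibrium ⇒ each member carries load in proportion to AE: A₁E₁ = 1368000 N, A₂E₂ = 76490000 N, ΣAE = 77860000 N.
σ₂ = P·E₂/ΣAE = -103000·105000/77860000 = -138.9 MPa.

-139 MPa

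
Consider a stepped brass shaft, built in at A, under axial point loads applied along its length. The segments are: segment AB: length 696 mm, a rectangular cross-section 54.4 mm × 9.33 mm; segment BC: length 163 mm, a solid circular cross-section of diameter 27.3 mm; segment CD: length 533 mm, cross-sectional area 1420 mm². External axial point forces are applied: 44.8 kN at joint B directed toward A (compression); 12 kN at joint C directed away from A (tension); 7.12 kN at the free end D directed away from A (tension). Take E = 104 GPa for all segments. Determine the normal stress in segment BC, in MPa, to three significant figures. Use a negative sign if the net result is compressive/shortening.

Internal axial forces (sectioning from the free end, tension +): N_CD = 7.12 kN, N_BC = 19.12 kN, N_AB = -25.68 kN.
A_BC = 585.3 mm².
σ_BC = N_BC/A_BC = 19120/585.3 = 32.66 MPa.

32.7 MPa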